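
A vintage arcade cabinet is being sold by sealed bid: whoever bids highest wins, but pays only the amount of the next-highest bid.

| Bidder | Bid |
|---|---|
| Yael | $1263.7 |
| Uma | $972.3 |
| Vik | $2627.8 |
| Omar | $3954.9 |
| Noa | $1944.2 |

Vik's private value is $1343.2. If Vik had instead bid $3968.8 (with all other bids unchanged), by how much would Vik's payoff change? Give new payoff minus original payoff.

The highest bid among the other bidders is $3954.9; Vik's bid doesn't change that.
Original bid $2627.8: Vik is not highest (top rival bid is $3954.9); payoff $0.
Alternative bid $3968.8: Vik is highest, pays the top rival bid $3954.9; payoff $1343.2 − $3954.9 = −$2611.7.
Change in payoff = −$2611.7 − ($0) = −$2611.7.

−$2611.7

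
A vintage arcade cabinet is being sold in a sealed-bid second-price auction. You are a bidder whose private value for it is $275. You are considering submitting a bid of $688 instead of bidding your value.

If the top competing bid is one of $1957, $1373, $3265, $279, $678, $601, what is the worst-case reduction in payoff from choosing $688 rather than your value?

$403

$1957: same outcome either way → loss $0.
$1373: same outcome either way → loss $0.
$3265: same outcome either way → loss $0.
$279: truthful gives $0, deviation gives −$4 → loss $4.
$678: truthful gives $0, deviation gives −$403 → loss $403.
$601: truthful gives $0, deviation gives −$326 → loss $326.
Maximum loss: $403.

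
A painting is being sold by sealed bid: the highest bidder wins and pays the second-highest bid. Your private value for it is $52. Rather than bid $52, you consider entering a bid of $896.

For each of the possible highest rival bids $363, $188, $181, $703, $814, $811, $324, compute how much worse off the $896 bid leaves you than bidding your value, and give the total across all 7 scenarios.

The deviation costs you only when the competing bid falls strictly between $52 and $896; elsewhere both bids give the same outcome.
$363: truthful payoff $0, deviation payoff −$311 → loss $311.
$188: truthful payoff $0, deviation payoff −$136 → loss $136.
$181: truthful payoff $0, deviation payoff −$129 → loss $129.
$703: truthful payoff $0, deviation payoff −$651 → loss $651.
$814: truthful payoff $0, deviation payoff −$762 → loss $762.
$811: truthful payoff $0, deviation payoff −$759 → loss $759.
$324: truthful payoff $0, deviation payoff −$272 → loss $272.
Total loss = $311 + $136 + $129 + $651 + $762 + $759 + $272 = $3020.

$3020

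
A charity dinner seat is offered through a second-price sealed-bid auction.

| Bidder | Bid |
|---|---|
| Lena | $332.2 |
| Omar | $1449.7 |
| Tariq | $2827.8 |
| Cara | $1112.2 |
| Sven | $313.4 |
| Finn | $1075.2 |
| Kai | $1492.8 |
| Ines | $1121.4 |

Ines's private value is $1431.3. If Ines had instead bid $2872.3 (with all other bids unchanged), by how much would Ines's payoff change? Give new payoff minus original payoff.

−$1396.5

The highest bid among the other bidders is $2827.8; Ines's bid doesn't change that.
Original bid $1121.4: Ines is not highest (top rival bid is $2827.8); payoff $0.
Alternative bid $2872.3: Ines is highest, pays the top rival bid $2827.8; payoff $1431.3 − $2827.8 = −$1396.5.
Change in payoff = −$1396.5 − ($0) = −$1396.5.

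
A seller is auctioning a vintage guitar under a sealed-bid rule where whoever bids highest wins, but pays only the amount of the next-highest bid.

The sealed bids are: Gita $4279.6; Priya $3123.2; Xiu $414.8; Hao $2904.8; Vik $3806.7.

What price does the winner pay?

$3806.7

Highest bid: Gita at $4279.6, so Gita wins.
Second-highest bid: Vik at $3806.7 — that is the price the winner pays.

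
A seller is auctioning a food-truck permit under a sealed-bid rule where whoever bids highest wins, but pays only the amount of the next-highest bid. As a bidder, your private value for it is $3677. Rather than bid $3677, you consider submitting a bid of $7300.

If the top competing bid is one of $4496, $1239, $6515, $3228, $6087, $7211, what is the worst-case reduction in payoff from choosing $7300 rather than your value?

$4496: truthful gives $0, deviation gives −$819 → loss $819.
$1239: same outcome either way → loss $0.
$6515: truthful gives $0, deviation gives −$2838 → loss $2838.
$3228: same outcome either way → loss $0.
$6087: truthful gives $0, deviation gives −$2410 → loss $2410.
$7211: truthful gives $0, deviation gives −$3534 → loss $3534.
Maximum loss: $3534.

$3534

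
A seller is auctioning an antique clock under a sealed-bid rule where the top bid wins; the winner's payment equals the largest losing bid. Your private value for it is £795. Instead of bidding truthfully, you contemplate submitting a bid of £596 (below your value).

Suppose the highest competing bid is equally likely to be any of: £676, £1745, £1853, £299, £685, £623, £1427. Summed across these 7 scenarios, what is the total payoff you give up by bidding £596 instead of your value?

£401

The deviation costs you only when the competing bid falls strictly between £596 and £795; elsewhere both bids give the same outcome.
£676: truthful payoff £119, deviation payoff £0 → loss £119.
£1745: outcomes coincide → loss £0.
£1853: outcomes coincide → loss £0.
£299: outcomes coincide → loss £0.
£685: truthful payoff £110, deviation payoff £0 → loss £110.
£623: truthful payoff £172, deviation payoff £0 → loss £172.
£1427: outcomes coincide → loss £0.
Total loss = £119 + £110 + £172 = £401.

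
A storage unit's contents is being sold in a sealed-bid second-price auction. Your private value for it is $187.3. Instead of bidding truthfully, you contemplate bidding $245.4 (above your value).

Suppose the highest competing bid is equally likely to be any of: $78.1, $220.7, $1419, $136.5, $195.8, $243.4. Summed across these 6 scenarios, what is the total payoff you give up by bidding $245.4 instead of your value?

$98

The deviation costs you only when the competing bid falls strictly between $187.3 and $245.4; elsewhere both bids give the same outcome.
$78.1: outcomes coincide → loss $0.
$220.7: truthful payoff $0, deviation payoff −$33.4 → loss $33.4.
$1419: outcomes coincide → loss $0.
$136.5: outcomes coincide → loss $0.
$195.8: truthful payoff $0, deviation payoff −$8.5 → loss $8.5.
$243.4: truthful payoff $0, deviation payoff −$56.1 → loss $56.1.
Total loss = $33.4 + $8.5 + $56.1 = $98.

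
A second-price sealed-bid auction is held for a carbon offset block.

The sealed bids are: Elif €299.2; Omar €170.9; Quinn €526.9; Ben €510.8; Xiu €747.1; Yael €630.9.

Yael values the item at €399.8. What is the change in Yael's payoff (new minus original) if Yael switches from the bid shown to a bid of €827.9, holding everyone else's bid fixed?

The highest bid among the other bidders is €747.1; Yael's bid doesn't change that.
Original bid €630.9: Yael is not highest (top rival bid is €747.1); payoff €0.
Alternative bid €827.9: Yael is highest, pays the top rival bid €747.1; payoff €399.8 − €747.1 = −€347.3.
Change in payoff = −€347.3 − (€0) = −€347.3.

−€347.3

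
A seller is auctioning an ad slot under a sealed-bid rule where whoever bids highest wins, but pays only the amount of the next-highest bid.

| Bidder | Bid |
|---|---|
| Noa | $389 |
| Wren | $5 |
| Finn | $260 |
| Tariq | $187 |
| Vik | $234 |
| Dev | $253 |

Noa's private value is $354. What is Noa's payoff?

$94

Highest bid: Noa at $389, so Noa wins.
Second-highest bid: Finn at $260 — that is the price the winner pays.
Noa's payoff = value − price = $354 − $260 = $94.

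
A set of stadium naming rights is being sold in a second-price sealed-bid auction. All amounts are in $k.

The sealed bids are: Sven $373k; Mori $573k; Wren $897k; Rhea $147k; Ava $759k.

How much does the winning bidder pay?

Highest bid: Wren at $897k, so Wren wins.
Second-highest bid: Ava at $759k — that is the price the winner pays.

$759k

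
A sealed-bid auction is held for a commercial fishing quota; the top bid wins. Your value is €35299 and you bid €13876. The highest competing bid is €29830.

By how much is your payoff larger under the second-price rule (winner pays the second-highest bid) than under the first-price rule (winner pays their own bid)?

€0

Your bid €13876 is below €29830, so you lose under either rule.
Payoff is €0 in both cases; difference = €0.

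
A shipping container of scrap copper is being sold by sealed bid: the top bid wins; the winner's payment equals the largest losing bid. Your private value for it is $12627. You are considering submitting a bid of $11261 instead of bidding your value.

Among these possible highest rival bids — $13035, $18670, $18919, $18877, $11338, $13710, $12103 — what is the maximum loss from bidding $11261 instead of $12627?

$1289

$13035: same outcome either way → loss $0.
$18670: same outcome either way → loss $0.
$18919: same outcome either way → loss $0.
$18877: same outcome either way → loss $0.
$11338: truthful gives $1289, deviation gives $0 → loss $1289.
$13710: same outcome either way → loss $0.
$12103: truthful gives $524, deviation gives $0 → loss $524.
Maximum loss: $1289.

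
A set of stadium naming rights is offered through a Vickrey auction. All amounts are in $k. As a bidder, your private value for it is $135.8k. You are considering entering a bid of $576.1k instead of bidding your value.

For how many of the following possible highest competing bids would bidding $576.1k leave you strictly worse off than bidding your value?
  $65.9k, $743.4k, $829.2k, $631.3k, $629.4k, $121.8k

0

The deviation hurts exactly when the highest competing bid lies strictly between $135.8k and $576.1k — overbidding then wins at a price above your value.
$65.9k: below both → same outcome either way.
$743.4k: above both → same outcome either way.
$829.2k: above both → same outcome either way.
$631.3k: above both → same outcome either way.
$629.4k: above both → same outcome either way.
$121.8k: below both → same outcome either way.
Count: 0.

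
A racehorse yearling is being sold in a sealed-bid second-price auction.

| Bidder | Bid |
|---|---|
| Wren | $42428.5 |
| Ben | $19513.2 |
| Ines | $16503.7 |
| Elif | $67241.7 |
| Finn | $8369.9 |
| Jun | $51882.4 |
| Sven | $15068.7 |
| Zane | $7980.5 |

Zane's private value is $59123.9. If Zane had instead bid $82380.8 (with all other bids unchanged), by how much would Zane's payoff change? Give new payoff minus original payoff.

−$8117.8

The highest bid among the other bidders is $67241.7; Zane's bid doesn't change that.
Original bid $7980.5: Zane is not highest (top rival bid is $67241.7); payoff $0.
Alternative bid $82380.8: Zane is highest, pays the top rival bid $67241.7; payoff $59123.9 − $67241.7 = −$8117.8.
Change in payoff = −$8117.8 − ($0) = −$8117.8.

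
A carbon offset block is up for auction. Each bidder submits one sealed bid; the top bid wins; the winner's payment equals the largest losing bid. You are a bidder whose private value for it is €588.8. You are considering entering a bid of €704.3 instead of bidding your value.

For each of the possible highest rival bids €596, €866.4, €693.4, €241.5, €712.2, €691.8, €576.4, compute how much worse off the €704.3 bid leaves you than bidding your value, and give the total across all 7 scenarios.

€214.8

The deviation costs you only when the competing bid falls strictly between €588.8 and €704.3; elsewhere both bids give the same outcome.
€596: truthful payoff €0, deviation payoff −€7.2 → loss €7.2.
€866.4: outcomes coincide → loss €0.
€693.4: truthful payoff €0, deviation payoff −€104.6 → loss €104.6.
€241.5: outcomes coincide → loss €0.
€712.2: outcomes coincide → loss €0.
€691.8: truthful payoff €0, deviation payoff −€103 → loss €103.
€576.4: outcomes coincide → loss €0.
Total loss = €7.2 + €104.6 + €103 = €214.8.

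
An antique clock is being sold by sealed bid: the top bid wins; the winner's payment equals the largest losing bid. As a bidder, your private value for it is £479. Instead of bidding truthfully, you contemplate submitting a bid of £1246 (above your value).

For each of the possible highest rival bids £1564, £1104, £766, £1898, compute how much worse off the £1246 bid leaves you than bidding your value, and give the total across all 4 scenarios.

The deviation costs you only when the competing bid falls strictly between £479 and £1246; elsewhere both bids give the same outcome.
£1564: outcomes coincide → loss £0.
£1104: truthful payoff £0, deviation payoff −£625 → loss £625.
£766: truthful payoff £0, deviation payoff −£287 → loss £287.
£1898: outcomes coincide → loss £0.
Total loss = £625 + £287 = £912.

£912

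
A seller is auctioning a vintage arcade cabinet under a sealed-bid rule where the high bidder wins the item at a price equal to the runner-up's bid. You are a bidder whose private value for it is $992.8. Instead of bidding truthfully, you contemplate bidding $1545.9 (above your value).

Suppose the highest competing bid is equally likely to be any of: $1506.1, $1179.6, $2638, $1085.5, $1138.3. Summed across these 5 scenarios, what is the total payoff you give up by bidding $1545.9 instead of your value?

The deviation costs you only when the competing bid falls strictly between $992.8 and $1545.9; elsewhere both bids give the same outcome.
$1506.1: truthful payoff $0, deviation payoff −$513.3 → loss $513.3.
$1179.6: truthful payoff $0, deviation payoff −$186.8 → loss $186.8.
$2638: outcomes coincide → loss $0.
$1085.5: truthful payoff $0, deviation payoff −$92.7 → loss $92.7.
$1138.3: truthful payoff $0, deviation payoff −$145.5 → loss $145.5.
Total loss = $513.3 + $186.8 + $92.7 + $145.5 = $938.3.
Because the price is fixed by the runner-up's bid, deviating from your value can only change a good outcome into a bad one — never the reverse.

$938.3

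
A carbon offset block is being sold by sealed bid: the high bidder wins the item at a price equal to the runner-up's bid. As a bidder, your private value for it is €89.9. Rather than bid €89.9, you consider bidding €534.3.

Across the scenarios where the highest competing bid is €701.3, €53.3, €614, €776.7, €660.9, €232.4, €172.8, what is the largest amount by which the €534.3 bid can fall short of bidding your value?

€142.5

€701.3: same outcome either way → loss €0.
€53.3: same outcome either way → loss €0.
€614: same outcome either way → loss €0.
€776.7: same outcome either way → loss €0.
€660.9: same outcome either way → loss €0.
€232.4: truthful gives €0, deviation gives −€142.5 → loss €142.5.
€172.8: truthful gives €0, deviation gives −€82.9 → loss €82.9.
Maximum loss: €142.5.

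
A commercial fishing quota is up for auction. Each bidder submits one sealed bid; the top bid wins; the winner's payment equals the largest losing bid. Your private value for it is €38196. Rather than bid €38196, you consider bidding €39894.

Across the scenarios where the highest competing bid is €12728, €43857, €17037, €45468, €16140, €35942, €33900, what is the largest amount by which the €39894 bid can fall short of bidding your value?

€12728: same outcome either way → loss €0.
€43857: same outcome either way → loss €0.
€17037: same outcome either way → loss €0.
€45468: same outcome either way → loss €0.
€16140: same outcome either way → loss €0.
€35942: same outcome either way → loss €0.
€33900: same outcome either way → loss €0.
Maximum loss: €0.

€0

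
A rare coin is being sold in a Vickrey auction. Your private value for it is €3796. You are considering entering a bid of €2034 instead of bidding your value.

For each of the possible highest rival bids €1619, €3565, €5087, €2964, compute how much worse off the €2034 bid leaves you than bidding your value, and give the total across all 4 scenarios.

The deviation costs you only when the competing bid falls strictly between €2034 and €3796; elsewhere both bids give the same outcome.
€1619: outcomes coincide → loss €0.
€3565: truthful payoff €231, deviation payoff €0 → loss €231.
€5087: outcomes coincide → loss €0.
€2964: truthful payoff €832, deviation payoff €0 → loss €832.
Total loss = €231 + €832 = €1063.

€1063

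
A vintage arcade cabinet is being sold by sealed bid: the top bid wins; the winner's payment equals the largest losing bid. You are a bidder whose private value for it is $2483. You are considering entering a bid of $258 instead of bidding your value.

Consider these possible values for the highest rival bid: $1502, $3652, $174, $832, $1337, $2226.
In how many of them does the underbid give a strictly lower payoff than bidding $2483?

The deviation hurts exactly when the highest competing bid lies strictly between $258 and $2483 — underbidding then forfeits a profitable win.
$1502: inside the interval → strictly worse (loss $981).
$3652: above both → same outcome either way.
$174: below both → same outcome either way.
$832: inside the interval → strictly worse (loss $1651).
$1337: inside the interval → strictly worse (loss $1146).
$2226: inside the interval → strictly worse (loss $257).
Count: 4.

4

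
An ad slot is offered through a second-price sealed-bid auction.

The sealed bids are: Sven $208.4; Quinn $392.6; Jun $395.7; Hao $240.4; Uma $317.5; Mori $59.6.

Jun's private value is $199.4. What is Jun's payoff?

−$193.2

Highest bid: Jun at $395.7, so Jun wins.
Second-highest bid: Quinn at $392.6 — that is the price the winner pays.
Jun's payoff = value − price = $199.4 − $392.6 = −$193.2.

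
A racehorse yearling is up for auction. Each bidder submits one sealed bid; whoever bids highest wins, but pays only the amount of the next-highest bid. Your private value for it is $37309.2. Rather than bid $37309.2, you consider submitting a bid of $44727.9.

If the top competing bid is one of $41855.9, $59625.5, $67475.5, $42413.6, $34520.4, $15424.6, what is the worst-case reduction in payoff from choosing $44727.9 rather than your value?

$5104.4

$41855.9: truthful gives $0, deviation gives −$4546.7 → loss $4546.7.
$59625.5: same outcome either way → loss $0.
$67475.5: same outcome either way → loss $0.
$42413.6: truthful gives $0, deviation gives −$5104.4 → loss $5104.4.
$34520.4: same outcome either way → loss $0.
$15424.6: same outcome either way → loss $0.
Maximum loss: $5104.4.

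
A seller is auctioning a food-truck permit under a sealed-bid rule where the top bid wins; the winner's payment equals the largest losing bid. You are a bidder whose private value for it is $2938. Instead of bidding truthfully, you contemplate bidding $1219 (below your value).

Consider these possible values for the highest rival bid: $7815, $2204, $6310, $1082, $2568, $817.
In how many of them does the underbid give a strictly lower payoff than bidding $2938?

The deviation hurts exactly when the highest competing bid lies strictly between $1219 and $2938 — underbidding then forfeits a profitable win.
$7815: above both → same outcome either way.
$2204: inside the interval → strictly worse (loss $734).
$6310: above both → same outcome either way.
$1082: below both → same outcome either way.
$2568: inside the interval → strictly worse (loss $370).
$817: below both → same outcome either way.
Count: 2.

2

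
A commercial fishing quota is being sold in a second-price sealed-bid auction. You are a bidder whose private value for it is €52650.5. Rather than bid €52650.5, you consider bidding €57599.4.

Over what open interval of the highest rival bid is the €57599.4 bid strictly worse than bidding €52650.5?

If the competing bid is below €52650.5, both bids win at the same price — no difference.
If it is above €57599.4, both bids lose — no difference.
If it lies strictly between €52650.5 and €57599.4, bidding your value loses (payoff 0) while bidding €57599.4 wins at a price above your value (payoff negative).
So the deviation strictly hurts on the open interval (€52650.5, €57599.4).

(€52650.5, €57599.4)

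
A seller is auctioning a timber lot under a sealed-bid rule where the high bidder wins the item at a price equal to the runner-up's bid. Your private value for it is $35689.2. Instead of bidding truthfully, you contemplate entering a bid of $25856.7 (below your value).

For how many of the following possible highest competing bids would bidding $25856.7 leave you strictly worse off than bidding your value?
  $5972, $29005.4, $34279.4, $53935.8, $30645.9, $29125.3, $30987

The deviation hurts exactly when the highest competing bid lies strictly between $25856.7 and $35689.2 — underbidding then forfeits a profitable win.
$5972: below both → same outcome either way.
$29005.4: inside the interval → strictly worse (loss $6683.8).
$34279.4: inside the interval → strictly worse (loss $1409.8).
$53935.8: above both → same outcome either way.
$30645.9: inside the interval → strictly worse (loss $5043.3).
$29125.3: inside the interval → strictly worse (loss $6563.9).
$30987: inside the interval → strictly worse (loss $4702.2).
Count: 5.

5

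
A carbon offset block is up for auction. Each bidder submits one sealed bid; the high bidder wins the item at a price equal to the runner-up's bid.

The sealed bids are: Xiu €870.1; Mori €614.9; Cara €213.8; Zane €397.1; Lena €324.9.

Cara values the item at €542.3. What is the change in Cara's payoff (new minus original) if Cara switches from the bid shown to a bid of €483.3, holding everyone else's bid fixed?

€0

The highest bid among the other bidders is €870.1; Cara's bid doesn't change that.
Original bid €213.8: Cara is not highest (top rival bid is €870.1); payoff €0.
Alternative bid €483.3: Cara is not highest (top rival bid is €870.1); payoff €0.
Change in payoff = €0 − (€0) = €0.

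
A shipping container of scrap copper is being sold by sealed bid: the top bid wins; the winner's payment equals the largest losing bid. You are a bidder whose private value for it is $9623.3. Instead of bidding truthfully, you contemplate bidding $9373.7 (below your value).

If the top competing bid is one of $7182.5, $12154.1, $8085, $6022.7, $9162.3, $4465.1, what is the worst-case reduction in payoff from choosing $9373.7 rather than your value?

$7182.5: same outcome either way → loss $0.
$12154.1: same outcome either way → loss $0.
$8085: same outcome either way → loss $0.
$6022.7: same outcome either way → loss $0.
$9162.3: same outcome either way → loss $0.
$4465.1: same outcome either way → loss $0.
Maximum loss: $0.

$0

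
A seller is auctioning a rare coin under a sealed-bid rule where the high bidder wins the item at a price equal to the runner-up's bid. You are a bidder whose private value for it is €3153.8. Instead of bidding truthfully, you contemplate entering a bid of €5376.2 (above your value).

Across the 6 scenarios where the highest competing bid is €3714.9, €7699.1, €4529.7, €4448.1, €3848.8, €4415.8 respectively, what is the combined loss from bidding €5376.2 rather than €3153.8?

€5188.3

The deviation costs you only when the competing bid falls strictly between €3153.8 and €5376.2; elsewhere both bids give the same outcome.
€3714.9: truthful payoff €0, deviation payoff −€561.1 → loss €561.1.
€7699.1: outcomes coincide → loss €0.
€4529.7: truthful payoff €0, deviation payoff −€1375.9 → loss €1375.9.
€4448.1: truthful payoff €0, deviation payoff −€1294.3 → loss €1294.3.
€3848.8: truthful payoff €0, deviation payoff −€695 → loss €695.
€4415.8: truthful payoff €0, deviation payoff −€1262 → loss €1262.
Total loss = €561.1 + €1375.9 + €1294.3 + €695 + €1262 = €5188.3.
Because the price is fixed by the runner-up's bid, deviating from your value can only change a good outcome into a bad one — never the reverse.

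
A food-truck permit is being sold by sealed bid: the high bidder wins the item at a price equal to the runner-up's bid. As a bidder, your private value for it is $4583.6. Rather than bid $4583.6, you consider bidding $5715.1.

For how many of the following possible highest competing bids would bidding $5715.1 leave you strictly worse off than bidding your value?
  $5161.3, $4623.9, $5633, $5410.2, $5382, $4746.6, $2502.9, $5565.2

The deviation hurts exactly when the highest competing bid lies strictly between $4583.6 and $5715.1 — overbidding then wins at a price above your value.
$5161.3: inside the interval → strictly worse (loss $577.7).
$4623.9: inside the interval → strictly worse (loss $40.3).
$5633: inside the interval → strictly worse (loss $1049.4).
$5410.2: inside the interval → strictly worse (loss $826.6).
$5382: inside the interval → strictly worse (loss $798.4).
$4746.6: inside the interval → strictly worse (loss $163).
$2502.9: below both → same outcome either way.
$5565.2: inside the interval → strictly worse (loss $981.6).
Count: 7.

7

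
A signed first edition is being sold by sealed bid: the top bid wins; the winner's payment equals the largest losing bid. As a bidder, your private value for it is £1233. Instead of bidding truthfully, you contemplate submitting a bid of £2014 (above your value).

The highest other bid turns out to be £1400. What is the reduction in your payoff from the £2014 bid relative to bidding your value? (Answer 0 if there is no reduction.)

Bidding your value £1233: you lose (since £1233 < £1400). Payoff £0.
Bidding £2014: you win and pay £1400. Payoff £1233 − £1400 = −£167.
The competing bid £1400 lies between your value and your inflated bid, so overbidding wins an item priced above your value.
Loss from deviating = £0 − (−£167) = £167.
Truthful bidding weakly dominates here: raising your bid can only win items priced above your value, and lowering it can only forfeit items priced below.

£167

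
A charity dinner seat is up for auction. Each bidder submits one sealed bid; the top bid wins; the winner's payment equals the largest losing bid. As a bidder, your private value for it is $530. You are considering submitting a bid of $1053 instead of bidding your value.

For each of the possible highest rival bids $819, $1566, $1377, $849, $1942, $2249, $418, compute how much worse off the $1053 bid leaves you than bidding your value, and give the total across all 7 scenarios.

The deviation costs you only when the competing bid falls strictly between $530 and $1053; elsewhere both bids give the same outcome.
$819: truthful payoff $0, deviation payoff −$289 → loss $289.
$1566: outcomes coincide → loss $0.
$1377: outcomes coincide → loss $0.
$849: truthful payoff $0, deviation payoff −$319 → loss $319.
$1942: outcomes coincide → loss $0.
$2249: outcomes coincide → loss $0.
$418: outcomes coincide → loss $0.
Total loss = $289 + $319 = $608.

$608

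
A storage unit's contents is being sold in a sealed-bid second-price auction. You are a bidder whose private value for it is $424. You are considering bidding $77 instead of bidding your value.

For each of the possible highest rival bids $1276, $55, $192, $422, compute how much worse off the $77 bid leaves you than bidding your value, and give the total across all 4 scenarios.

$234

The deviation costs you only when the competing bid falls strictly between $77 and $424; elsewhere both bids give the same outcome.
$1276: outcomes coincide → loss $0.
$55: outcomes coincide → loss $0.
$192: truthful payoff $232, deviation payoff $0 → loss $232.
$422: truthful payoff $2, deviation payoff $0 → loss $2.
Total loss = $232 + $2 = $234.
Because the price is fixed by the runner-up's bid, deviating from your value can only change a good outcome into a bad one — never the reverse.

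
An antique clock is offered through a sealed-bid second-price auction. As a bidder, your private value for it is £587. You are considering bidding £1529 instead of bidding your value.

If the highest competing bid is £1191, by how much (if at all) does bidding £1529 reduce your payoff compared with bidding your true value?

£604

Bidding your value £587: you lose (since £587 < £1191). Payoff £0.
Bidding £1529: you win and pay £1191. Payoff £587 − £1191 = −£604.
The competing bid £1191 lies between your value and your inflated bid, so overbidding wins an item priced above your value.
Loss from deviating = £0 − (−£604) = £604.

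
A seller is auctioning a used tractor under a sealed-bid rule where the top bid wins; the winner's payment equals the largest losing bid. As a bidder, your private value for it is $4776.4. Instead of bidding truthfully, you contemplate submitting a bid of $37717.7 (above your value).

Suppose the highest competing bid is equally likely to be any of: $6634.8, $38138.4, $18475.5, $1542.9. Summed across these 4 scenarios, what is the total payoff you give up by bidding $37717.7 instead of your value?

The deviation costs you only when the competing bid falls strictly between $4776.4 and $37717.7; elsewhere both bids give the same outcome.
$6634.8: truthful payoff $0, deviation payoff −$1858.4 → loss $1858.4.
$38138.4: outcomes coincide → loss $0.
$18475.5: truthful payoff $0, deviation payoff −$13699.1 → loss $13699.1.
$1542.9: outcomes coincide → loss $0.
Total loss = $1858.4 + $13699.1 = $15557.5.
Truthful bidding weakly dominates here: raising your bid can only win items priced above your value, and lowering it can only forfeit items priced below.

$15557.5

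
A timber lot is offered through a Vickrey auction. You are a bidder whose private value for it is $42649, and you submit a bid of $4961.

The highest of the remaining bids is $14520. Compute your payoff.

$0

Your bid $4961 is below the highest competing bid $14520, so you lose.
A losing bidder pays nothing and receives nothing: payoff = $0.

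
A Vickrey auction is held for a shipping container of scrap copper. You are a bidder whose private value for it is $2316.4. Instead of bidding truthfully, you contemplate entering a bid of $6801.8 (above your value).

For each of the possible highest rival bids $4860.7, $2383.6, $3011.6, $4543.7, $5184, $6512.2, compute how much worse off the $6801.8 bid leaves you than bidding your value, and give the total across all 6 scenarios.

$12597.4

The deviation costs you only when the competing bid falls strictly between $2316.4 and $6801.8; elsewhere both bids give the same outcome.
$4860.7: truthful payoff $0, deviation payoff −$2544.3 → loss $2544.3.
$2383.6: truthful payoff $0, deviation payoff −$67.2 → loss $67.2.
$3011.6: truthful payoff $0, deviation payoff −$695.2 → loss $695.2.
$4543.7: truthful payoff $0, deviation payoff −$2227.3 → loss $2227.3.
$5184: truthful payoff $0, deviation payoff −$2867.6 → loss $2867.6.
$6512.2: truthful payoff $0, deviation payoff −$4195.8 → loss $4195.8.
Total loss = $2544.3 + $67.2 + $695.2 + $2227.3 + $2867.6 + $4195.8 = $12597.4.
In a second-price auction your bid sets only whether you win, not what you pay, so bidding your true value is weakly dominant.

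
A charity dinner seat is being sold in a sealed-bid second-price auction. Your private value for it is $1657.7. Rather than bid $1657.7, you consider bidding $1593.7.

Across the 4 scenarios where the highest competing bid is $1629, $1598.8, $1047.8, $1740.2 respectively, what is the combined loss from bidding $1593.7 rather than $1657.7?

The deviation costs you only when the competing bid falls strictly between $1593.7 and $1657.7; elsewhere both bids give the same outcome.
$1629: truthful payoff $28.7, deviation payoff $0 → loss $28.7.
$1598.8: truthful payoff $58.9, deviation payoff $0 → loss $58.9.
$1047.8: outcomes coincide → loss $0.
$1740.2: outcomes coincide → loss $0.
Total loss = $28.7 + $58.9 = $87.6.

$87.6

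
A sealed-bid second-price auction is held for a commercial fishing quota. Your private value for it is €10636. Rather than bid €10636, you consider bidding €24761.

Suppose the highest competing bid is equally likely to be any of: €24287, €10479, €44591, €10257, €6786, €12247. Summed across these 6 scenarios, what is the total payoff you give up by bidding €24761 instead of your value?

€15262

The deviation costs you only when the competing bid falls strictly between €10636 and €24761; elsewhere both bids give the same outcome.
€24287: truthful payoff €0, deviation payoff −€13651 → loss €13651.
€10479: outcomes coincide → loss €0.
€44591: outcomes coincide → loss €0.
€10257: outcomes coincide → loss €0.
€6786: outcomes coincide → loss €0.
€12247: truthful payoff €0, deviation payoff −€1611 → loss €1611.
Total loss = €13651 + €1611 = €15262.
Truthful bidding weakly dominates here: raising your bid can only win items priced above your value, and lowering it can only forfeit items priced below.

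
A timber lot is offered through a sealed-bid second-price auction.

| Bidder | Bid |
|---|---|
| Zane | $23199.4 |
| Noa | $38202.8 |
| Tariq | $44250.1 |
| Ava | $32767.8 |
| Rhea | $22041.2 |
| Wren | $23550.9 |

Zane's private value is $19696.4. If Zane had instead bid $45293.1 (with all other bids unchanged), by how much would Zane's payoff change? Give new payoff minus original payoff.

−$24553.7

The highest bid among the other bidders is $44250.1; Zane's bid doesn't change that.
Original bid $23199.4: Zane is not highest (top rival bid is $44250.1); payoff $0.
Alternative bid $45293.1: Zane is highest, pays the top rival bid $44250.1; payoff $19696.4 − $44250.1 = −$24553.7.
Change in payoff = −$24553.7 − ($0) = −$24553.7.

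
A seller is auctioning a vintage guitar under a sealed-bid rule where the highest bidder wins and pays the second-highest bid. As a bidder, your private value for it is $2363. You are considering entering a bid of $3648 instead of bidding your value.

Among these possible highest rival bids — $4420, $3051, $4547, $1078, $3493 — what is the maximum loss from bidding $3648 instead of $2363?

$1130

$4420: same outcome either way → loss $0.
$3051: truthful gives $0, deviation gives −$688 → loss $688.
$4547: same outcome either way → loss $0.
$1078: same outcome either way → loss $0.
$3493: truthful gives $0, deviation gives −$1130 → loss $1130.
Maximum loss: $1130.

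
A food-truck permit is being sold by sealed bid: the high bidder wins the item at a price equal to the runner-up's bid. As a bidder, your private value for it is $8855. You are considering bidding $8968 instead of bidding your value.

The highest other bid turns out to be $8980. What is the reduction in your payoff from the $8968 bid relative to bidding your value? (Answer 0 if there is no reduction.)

$0

Bidding your value $8855: you lose (since $8855 < $8980). Payoff $0.
Bidding $8968: you lose. Payoff $0.
Difference = $0 − $0 = $0; both bids lead to the same outcome because the competing bid is above both your value and your alternative bid.
Because the price is fixed by the runner-up's bid, deviating from your value can only change a good outcome into a bad one — never the reverse.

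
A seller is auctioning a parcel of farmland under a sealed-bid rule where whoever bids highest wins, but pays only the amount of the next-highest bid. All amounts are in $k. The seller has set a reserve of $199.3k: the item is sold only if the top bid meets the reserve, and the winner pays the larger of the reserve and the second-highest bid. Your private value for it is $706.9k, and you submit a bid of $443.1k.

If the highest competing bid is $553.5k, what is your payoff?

Your bid $443.1k is below the highest competing bid $553.5k, so you lose. Payoff $0k.

$0k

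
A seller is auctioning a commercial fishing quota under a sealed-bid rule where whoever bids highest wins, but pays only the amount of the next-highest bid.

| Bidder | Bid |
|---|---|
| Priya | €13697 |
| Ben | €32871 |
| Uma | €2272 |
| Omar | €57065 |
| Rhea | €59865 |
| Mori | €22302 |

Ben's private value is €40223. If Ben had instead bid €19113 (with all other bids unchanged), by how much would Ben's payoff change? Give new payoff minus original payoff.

€0

The highest bid among the other bidders is €59865; Ben's bid doesn't change that.
Original bid €32871: Ben is not highest (top rival bid is €59865); payoff €0.
Alternative bid €19113: Ben is not highest (top rival bid is €59865); payoff €0.
Change in payoff = €0 − (€0) = €0.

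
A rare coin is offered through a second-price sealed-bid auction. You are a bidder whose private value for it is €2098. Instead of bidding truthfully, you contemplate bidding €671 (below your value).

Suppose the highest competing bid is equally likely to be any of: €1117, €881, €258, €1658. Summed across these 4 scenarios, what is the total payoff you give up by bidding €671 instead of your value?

€2638

The deviation costs you only when the competing bid falls strictly between €671 and €2098; elsewhere both bids give the same outcome.
€1117: truthful payoff €981, deviation payoff €0 → loss €981.
€881: truthful payoff €1217, deviation payoff €0 → loss €1217.
€258: outcomes coincide → loss €0.
€1658: truthful payoff €440, deviation payoff €0 → loss €440.
Total loss = €981 + €1217 + €440 = €2638.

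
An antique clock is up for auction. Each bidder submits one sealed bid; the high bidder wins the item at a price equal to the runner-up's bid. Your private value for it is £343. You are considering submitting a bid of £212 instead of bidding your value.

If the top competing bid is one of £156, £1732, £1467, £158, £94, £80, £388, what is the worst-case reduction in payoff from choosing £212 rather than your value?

£156: same outcome either way → loss £0.
£1732: same outcome either way → loss £0.
£1467: same outcome either way → loss £0.
£158: same outcome either way → loss £0.
£94: same outcome either way → loss £0.
£80: same outcome either way → loss £0.
£388: same outcome either way → loss £0.
Maximum loss: £0.

£0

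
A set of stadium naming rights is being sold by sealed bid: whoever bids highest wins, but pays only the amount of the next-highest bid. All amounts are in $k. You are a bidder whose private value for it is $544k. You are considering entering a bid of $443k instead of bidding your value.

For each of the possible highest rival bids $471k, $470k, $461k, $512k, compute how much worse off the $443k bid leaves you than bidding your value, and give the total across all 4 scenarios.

$262k

The deviation costs you only when the competing bid falls strictly between $443k and $544k; elsewhere both bids give the same outcome.
$471k: truthful payoff $73k, deviation payoff $0k → loss $73k.
$470k: truthful payoff $74k, deviation payoff $0k → loss $74k.
$461k: truthful payoff $83k, deviation payoff $0k → loss $83k.
$512k: truthful payoff $32k, deviation payoff $0k → loss $32k.
Total loss = $73k + $74k + $83k + $32k = $262k.
In a second-price auction your bid sets only whether you win, not what you pay, so bidding your true value is weakly dominant.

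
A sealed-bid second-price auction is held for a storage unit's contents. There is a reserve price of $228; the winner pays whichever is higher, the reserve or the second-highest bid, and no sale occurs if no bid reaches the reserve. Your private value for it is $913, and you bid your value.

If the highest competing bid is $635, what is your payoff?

Your bid $913 is the highest and exceeds the reserve.
Price = max(second-highest bid, reserve) = max($635, $228) = $635.
Payoff = $913 − $635 = $278.

$278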